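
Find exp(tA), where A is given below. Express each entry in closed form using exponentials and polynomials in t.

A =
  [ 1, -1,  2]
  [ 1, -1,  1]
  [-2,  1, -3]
e^{tA} =
  [-t^2*exp(-t)/2 + 2*t*exp(-t) + exp(-t), -t*exp(-t), -t^2*exp(-t)/2 + 2*t*exp(-t)]
  [t*exp(-t), exp(-t), t*exp(-t)]
  [t^2*exp(-t)/2 - 2*t*exp(-t), t*exp(-t), t^2*exp(-t)/2 - 2*t*exp(-t) + exp(-t)]

Strategy: write A = P · J · P⁻¹ where J is a Jordan canonical form, so e^{tA} = P · e^{tJ} · P⁻¹, and e^{tJ} can be computed block-by-block.

A has Jordan form
J =
  [-1,  1,  0]
  [ 0, -1,  1]
  [ 0,  0, -1]
(up to reordering of blocks).

Per-block formulas:
  For a 3×3 Jordan block J_3(-1): exp(t · J_3(-1)) = e^(-1t)·(I + t·N + (t^2/2)·N^2), where N is the 3×3 nilpotent shift.

After assembling e^{tJ} and conjugating by P, we get:

e^{tA} =
  [-t^2*exp(-t)/2 + 2*t*exp(-t) + exp(-t), -t*exp(-t), -t^2*exp(-t)/2 + 2*t*exp(-t)]
  [t*exp(-t), exp(-t), t*exp(-t)]
  [t^2*exp(-t)/2 - 2*t*exp(-t), t*exp(-t), t^2*exp(-t)/2 - 2*t*exp(-t) + exp(-t)]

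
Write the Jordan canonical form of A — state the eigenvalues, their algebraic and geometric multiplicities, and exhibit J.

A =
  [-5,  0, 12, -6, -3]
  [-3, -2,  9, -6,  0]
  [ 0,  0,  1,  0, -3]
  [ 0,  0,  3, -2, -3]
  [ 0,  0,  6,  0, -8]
J_1(-5) ⊕ J_1(-5) ⊕ J_1(-2) ⊕ J_1(-2) ⊕ J_1(-2)

The characteristic polynomial is
  det(x·I − A) = x^5 + 16*x^4 + 97*x^3 + 278*x^2 + 380*x + 200 = (x + 2)^3*(x + 5)^2

Eigenvalues and multiplicities (the geometric multiplicity of λ is n − rank(A − λI), which equals the number of Jordan blocks for λ):
  λ = -5: algebraic multiplicity = 2, geometric multiplicity = 2
  λ = -2: algebraic multiplicity = 3, geometric multiplicity = 3

Determining the block sizes for each eigenvalue:
  λ = -5: gm = am = 2, so every block has size 1 → block sizes [1, 1]
  λ = -2: gm = am = 3, so every block has size 1 → block sizes [1, 1, 1]

Assembling the blocks gives a Jordan form
J =
  [-5,  0,  0,  0,  0]
  [ 0, -5,  0,  0,  0]
  [ 0,  0, -2,  0,  0]
  [ 0,  0,  0, -2,  0]
  [ 0,  0,  0,  0, -2]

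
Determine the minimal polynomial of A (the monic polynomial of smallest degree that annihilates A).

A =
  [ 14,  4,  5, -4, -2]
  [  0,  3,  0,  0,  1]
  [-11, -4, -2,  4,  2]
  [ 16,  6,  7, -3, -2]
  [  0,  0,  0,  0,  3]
x^3 - 9*x^2 + 27*x - 27

The characteristic polynomial is χ_A(x) = (x - 3)^5, so the eigenvalues are known. The minimal polynomial is
  m_A(x) = Π_λ (x − λ)^{k_λ}
where k_λ is the size of the *largest* Jordan block for λ (equivalently, the smallest k with (A − λI)^k v = 0 for every generalised eigenvector v of λ).

  λ = 3: largest Jordan block has size 3, contributing (x − 3)^3

So m_A(x) = (x - 3)^3 = x^3 - 9*x^2 + 27*x - 27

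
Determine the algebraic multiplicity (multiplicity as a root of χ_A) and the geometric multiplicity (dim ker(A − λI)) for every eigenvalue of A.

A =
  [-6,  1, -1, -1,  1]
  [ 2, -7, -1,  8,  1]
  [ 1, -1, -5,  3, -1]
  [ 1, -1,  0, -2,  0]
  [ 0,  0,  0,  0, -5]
λ = -5: alg = 5, geom = 2

Step 1 — factor the characteristic polynomial to read off the algebraic multiplicities:
  χ_A(x) = (x + 5)^5

Step 2 — compute geometric multiplicities via the rank-nullity identity g(λ) = n − rank(A − λI):
  rank(A − (-5)·I) = 3, so dim ker(A − (-5)·I) = n − 3 = 2

Summary:
  λ = -5: algebraic multiplicity = 5, geometric multiplicity = 2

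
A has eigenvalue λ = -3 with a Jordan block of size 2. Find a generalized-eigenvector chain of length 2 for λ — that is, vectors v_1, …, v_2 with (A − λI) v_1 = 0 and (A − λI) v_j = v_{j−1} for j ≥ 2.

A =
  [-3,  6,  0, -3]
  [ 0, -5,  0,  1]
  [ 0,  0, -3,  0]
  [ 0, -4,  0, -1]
A Jordan chain for λ = -3 of length 2:
v_1 = (6, -2, 0, -4)ᵀ
v_2 = (0, 1, 0, 0)ᵀ

Let N = A − (-3)·I. We want v_2 with N^2 v_2 = 0 but N^1 v_2 ≠ 0; then v_{j-1} := N · v_j for j = 2, …, 2.

Pick v_2 = (0, 1, 0, 0)ᵀ.
Then v_1 = N · v_2 = (6, -2, 0, -4)ᵀ.

Sanity check: (A − (-3)·I) v_1 = (0, 0, 0, 0)ᵀ = 0. ✓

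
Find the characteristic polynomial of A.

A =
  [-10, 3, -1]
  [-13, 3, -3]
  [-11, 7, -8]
x^3 + 15*x^2 + 75*x + 125

Expanding det(x·I − A) (e.g. by cofactor expansion or by noting that A is similar to its Jordan form J, which has the same characteristic polynomial as A) gives
  χ_A(x) = x^3 + 15*x^2 + 75*x + 125
which factors as (x + 5)^3. The eigenvalues (with algebraic multiplicities) are λ = -5 with multiplicity 3.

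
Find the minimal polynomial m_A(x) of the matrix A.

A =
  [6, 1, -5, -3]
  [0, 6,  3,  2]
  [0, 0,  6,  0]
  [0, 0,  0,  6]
x^3 - 18*x^2 + 108*x - 216

The characteristic polynomial is χ_A(x) = (x - 6)^4, so the eigenvalues are known. The minimal polynomial is
  m_A(x) = Π_λ (x − λ)^{k_λ}
where k_λ is the size of the *largest* Jordan block for λ (equivalently, the smallest k with (A − λI)^k v = 0 for every generalised eigenvector v of λ).

  λ = 6: largest Jordan block has size 3, contributing (x − 6)^3

So m_A(x) = (x - 6)^3 = x^3 - 18*x^2 + 108*x - 216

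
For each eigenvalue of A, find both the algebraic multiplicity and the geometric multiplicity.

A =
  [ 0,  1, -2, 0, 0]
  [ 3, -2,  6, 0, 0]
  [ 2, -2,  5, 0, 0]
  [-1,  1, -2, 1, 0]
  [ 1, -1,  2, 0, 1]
λ = 1: alg = 5, geom = 4

Step 1 — factor the characteristic polynomial to read off the algebraic multiplicities:
  χ_A(x) = (x - 1)^5

Step 2 — compute geometric multiplicities via the rank-nullity identity g(λ) = n − rank(A − λI):
  rank(A − (1)·I) = 1, so dim ker(A − (1)·I) = n − 1 = 4

Summary:
  λ = 1: algebraic multiplicity = 5, geometric multiplicity = 4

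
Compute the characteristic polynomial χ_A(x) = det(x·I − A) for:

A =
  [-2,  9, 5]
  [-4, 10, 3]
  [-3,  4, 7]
x^3 - 15*x^2 + 75*x - 125

Expanding det(x·I − A) (e.g. by cofactor expansion or by noting that A is similar to its Jordan form J, which has the same characteristic polynomial as A) gives
  χ_A(x) = x^3 - 15*x^2 + 75*x - 125
which factors as (x - 5)^3. The eigenvalues (with algebraic multiplicities) are λ = 5 with multiplicity 3.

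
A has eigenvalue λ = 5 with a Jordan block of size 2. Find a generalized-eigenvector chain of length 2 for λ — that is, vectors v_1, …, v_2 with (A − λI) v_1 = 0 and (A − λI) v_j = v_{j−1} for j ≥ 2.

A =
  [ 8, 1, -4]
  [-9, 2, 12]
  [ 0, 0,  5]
A Jordan chain for λ = 5 of length 2:
v_1 = (3, -9, 0)ᵀ
v_2 = (1, 0, 0)ᵀ

Let N = A − (5)·I. We want v_2 with N^2 v_2 = 0 but N^1 v_2 ≠ 0; then v_{j-1} := N · v_j for j = 2, …, 2.

Pick v_2 = (1, 0, 0)ᵀ.
Then v_1 = N · v_2 = (3, -9, 0)ᵀ.

Sanity check: (A − (5)·I) v_1 = (0, 0, 0)ᵀ = 0. ✓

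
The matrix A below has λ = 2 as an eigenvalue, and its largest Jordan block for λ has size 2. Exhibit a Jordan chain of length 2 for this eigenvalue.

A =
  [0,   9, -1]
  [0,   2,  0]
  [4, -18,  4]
A Jordan chain for λ = 2 of length 2:
v_1 = (-2, 0, 4)ᵀ
v_2 = (1, 0, 0)ᵀ

Let N = A − (2)·I. We want v_2 with N^2 v_2 = 0 but N^1 v_2 ≠ 0; then v_{j-1} := N · v_j for j = 2, …, 2.

Pick v_2 = (1, 0, 0)ᵀ.
Then v_1 = N · v_2 = (-2, 0, 4)ᵀ.

Sanity check: (A − (2)·I) v_1 = (0, 0, 0)ᵀ = 0. ✓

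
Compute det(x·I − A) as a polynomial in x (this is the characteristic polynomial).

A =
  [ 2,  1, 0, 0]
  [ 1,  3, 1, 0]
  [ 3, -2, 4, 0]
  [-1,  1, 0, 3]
x^4 - 12*x^3 + 54*x^2 - 108*x + 81

Expanding det(x·I − A) (e.g. by cofactor expansion or by noting that A is similar to its Jordan form J, which has the same characteristic polynomial as A) gives
  χ_A(x) = x^4 - 12*x^3 + 54*x^2 - 108*x + 81
which factors as (x - 3)^4. The eigenvalues (with algebraic multiplicities) are λ = 3 with multiplicity 4.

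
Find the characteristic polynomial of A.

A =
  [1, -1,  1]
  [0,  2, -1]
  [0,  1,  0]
x^3 - 3*x^2 + 3*x - 1

Expanding det(x·I − A) (e.g. by cofactor expansion or by noting that A is similar to its Jordan form J, which has the same characteristic polynomial as A) gives
  χ_A(x) = x^3 - 3*x^2 + 3*x - 1
which factors as (x - 1)^3. The eigenvalues (with algebraic multiplicities) are λ = 1 with multiplicity 3.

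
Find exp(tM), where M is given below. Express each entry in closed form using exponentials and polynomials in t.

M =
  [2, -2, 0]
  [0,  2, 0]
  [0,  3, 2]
e^{tM} =
  [exp(2*t), -2*t*exp(2*t), 0]
  [0, exp(2*t), 0]
  [0, 3*t*exp(2*t), exp(2*t)]

Strategy: write M = P · J · P⁻¹ where J is a Jordan canonical form, so e^{tM} = P · e^{tJ} · P⁻¹, and e^{tJ} can be computed block-by-block.

M has Jordan form
J =
  [2, 1, 0]
  [0, 2, 0]
  [0, 0, 2]
(up to reordering of blocks).

Per-block formulas:
  For a 2×2 Jordan block J_2(2): exp(t · J_2(2)) = e^(2t)·(I + t·N), where N is the 2×2 nilpotent shift.
  For a 1×1 block at λ = 2: exp(t · [2]) = [e^(2t)].

After assembling e^{tJ} and conjugating by P, we get:

e^{tM} =
  [exp(2*t), -2*t*exp(2*t), 0]
  [0, exp(2*t), 0]
  [0, 3*t*exp(2*t), exp(2*t)]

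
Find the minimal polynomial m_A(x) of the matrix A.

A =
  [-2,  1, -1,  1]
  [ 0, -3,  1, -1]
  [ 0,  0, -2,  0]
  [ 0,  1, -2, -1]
x^3 + 6*x^2 + 12*x + 8

The characteristic polynomial is χ_A(x) = (x + 2)^4, so the eigenvalues are known. The minimal polynomial is
  m_A(x) = Π_λ (x − λ)^{k_λ}
where k_λ is the size of the *largest* Jordan block for λ (equivalently, the smallest k with (A − λI)^k v = 0 for every generalised eigenvector v of λ).

  λ = -2: largest Jordan block has size 3, contributing (x + 2)^3

So m_A(x) = (x + 2)^3 = x^3 + 6*x^2 + 12*x + 8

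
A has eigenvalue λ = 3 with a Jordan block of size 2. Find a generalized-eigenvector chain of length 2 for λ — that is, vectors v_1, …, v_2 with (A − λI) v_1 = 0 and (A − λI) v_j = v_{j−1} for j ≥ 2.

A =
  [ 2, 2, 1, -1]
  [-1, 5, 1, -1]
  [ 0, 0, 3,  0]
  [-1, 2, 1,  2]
A Jordan chain for λ = 3 of length 2:
v_1 = (-1, -1, 0, -1)ᵀ
v_2 = (1, 0, 0, 0)ᵀ

Let N = A − (3)·I. We want v_2 with N^2 v_2 = 0 but N^1 v_2 ≠ 0; then v_{j-1} := N · v_j for j = 2, …, 2.

Pick v_2 = (1, 0, 0, 0)ᵀ.
Then v_1 = N · v_2 = (-1, -1, 0, -1)ᵀ.

Sanity check: (A − (3)·I) v_1 = (0, 0, 0, 0)ᵀ = 0. ✓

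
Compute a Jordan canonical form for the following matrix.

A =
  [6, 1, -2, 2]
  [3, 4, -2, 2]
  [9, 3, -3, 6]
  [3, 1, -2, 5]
J_2(3) ⊕ J_1(3) ⊕ J_1(3)

The characteristic polynomial is
  det(x·I − A) = x^4 - 12*x^3 + 54*x^2 - 108*x + 81 = (x - 3)^4

Eigenvalues and multiplicities (the geometric multiplicity of λ is n − rank(A − λI), which equals the number of Jordan blocks for λ):
  λ = 3: algebraic multiplicity = 4, geometric multiplicity = 3

Determining the block sizes for each eigenvalue:
  λ = 3: 3 blocks summing to 4 forces exactly one block of size 2 and the rest size 1 → block sizes [2, 1, 1]

Assembling the blocks gives a Jordan form
J =
  [3, 1, 0, 0]
  [0, 3, 0, 0]
  [0, 0, 3, 0]
  [0, 0, 0, 3]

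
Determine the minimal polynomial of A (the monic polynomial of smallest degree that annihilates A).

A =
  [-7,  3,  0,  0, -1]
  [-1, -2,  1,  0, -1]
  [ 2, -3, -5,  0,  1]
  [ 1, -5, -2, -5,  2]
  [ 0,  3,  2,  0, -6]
x^3 + 15*x^2 + 75*x + 125

The characteristic polynomial is χ_A(x) = (x + 5)^5, so the eigenvalues are known. The minimal polynomial is
  m_A(x) = Π_λ (x − λ)^{k_λ}
where k_λ is the size of the *largest* Jordan block for λ (equivalently, the smallest k with (A − λI)^k v = 0 for every generalised eigenvector v of λ).

  λ = -5: largest Jordan block has size 3, contributing (x + 5)^3

So m_A(x) = (x + 5)^3 = x^3 + 15*x^2 + 75*x + 125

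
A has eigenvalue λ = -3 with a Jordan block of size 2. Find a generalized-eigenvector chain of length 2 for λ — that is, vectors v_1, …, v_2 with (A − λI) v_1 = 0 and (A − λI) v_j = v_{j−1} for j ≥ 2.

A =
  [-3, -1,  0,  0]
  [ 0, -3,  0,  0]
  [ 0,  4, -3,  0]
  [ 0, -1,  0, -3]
A Jordan chain for λ = -3 of length 2:
v_1 = (-1, 0, 4, -1)ᵀ
v_2 = (0, 1, 0, 0)ᵀ

Let N = A − (-3)·I. We want v_2 with N^2 v_2 = 0 but N^1 v_2 ≠ 0; then v_{j-1} := N · v_j for j = 2, …, 2.

Pick v_2 = (0, 1, 0, 0)ᵀ.
Then v_1 = N · v_2 = (-1, 0, 4, -1)ᵀ.

Sanity check: (A − (-3)·I) v_1 = (0, 0, 0, 0)ᵀ = 0. ✓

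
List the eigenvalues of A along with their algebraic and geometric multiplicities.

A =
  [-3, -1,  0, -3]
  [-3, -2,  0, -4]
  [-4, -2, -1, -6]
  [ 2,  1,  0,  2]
λ = -1: alg = 4, geom = 2

Step 1 — factor the characteristic polynomial to read off the algebraic multiplicities:
  χ_A(x) = (x + 1)^4

Step 2 — compute geometric multiplicities via the rank-nullity identity g(λ) = n − rank(A − λI):
  rank(A − (-1)·I) = 2, so dim ker(A − (-1)·I) = n − 2 = 2

Summary:
  λ = -1: algebraic multiplicity = 4, geometric multiplicity = 2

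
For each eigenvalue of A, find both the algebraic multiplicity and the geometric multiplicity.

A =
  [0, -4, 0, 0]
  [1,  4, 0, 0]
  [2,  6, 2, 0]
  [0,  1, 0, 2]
λ = 2: alg = 4, geom = 2

Step 1 — factor the characteristic polynomial to read off the algebraic multiplicities:
  χ_A(x) = (x - 2)^4

Step 2 — compute geometric multiplicities via the rank-nullity identity g(λ) = n − rank(A − λI):
  rank(A − (2)·I) = 2, so dim ker(A − (2)·I) = n − 2 = 2

Summary:
  λ = 2: algebraic multiplicity = 4, geometric multiplicity = 2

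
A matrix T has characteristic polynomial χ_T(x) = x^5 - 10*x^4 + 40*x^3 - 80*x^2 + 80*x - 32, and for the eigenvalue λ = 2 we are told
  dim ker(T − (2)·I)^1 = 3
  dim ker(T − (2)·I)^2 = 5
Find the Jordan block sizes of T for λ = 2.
Block sizes for λ = 2: [2, 2, 1]

From the dimensions of kernels of powers, the number of Jordan blocks of size at least j is d_j − d_{j−1} where d_j = dim ker(N^j) (with d_0 = 0). Computing the differences gives [3, 2].
The number of blocks of size exactly k is (#blocks of size ≥ k) − (#blocks of size ≥ k + 1), so the partition is: 1 block(s) of size 1, 2 block(s) of size 2.
In nonincreasing order the block sizes are [2, 2, 1].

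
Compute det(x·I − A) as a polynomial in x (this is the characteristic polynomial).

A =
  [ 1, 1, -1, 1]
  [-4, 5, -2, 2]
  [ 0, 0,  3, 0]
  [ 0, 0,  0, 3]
x^4 - 12*x^3 + 54*x^2 - 108*x + 81

Expanding det(x·I − A) (e.g. by cofactor expansion or by noting that A is similar to its Jordan form J, which has the same characteristic polynomial as A) gives
  χ_A(x) = x^4 - 12*x^3 + 54*x^2 - 108*x + 81
which factors as (x - 3)^4. The eigenvalues (with algebraic multiplicities) are λ = 3 with multiplicity 4.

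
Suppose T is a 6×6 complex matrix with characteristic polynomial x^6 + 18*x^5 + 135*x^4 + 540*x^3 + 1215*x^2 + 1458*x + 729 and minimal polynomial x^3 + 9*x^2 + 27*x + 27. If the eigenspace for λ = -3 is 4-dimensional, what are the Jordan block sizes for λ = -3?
Block sizes for λ = -3: [3, 1, 1, 1]

Step 1 — from the characteristic polynomial, algebraic multiplicity of λ = -3 is 6. From dim ker(T − (-3)·I) = 4, there are exactly 4 Jordan blocks for λ = -3.
Step 2 — from the minimal polynomial, the factor (x + 3)^3 tells us the largest block for λ = -3 has size 3.
Step 3 — with total size 6, 4 blocks, and largest block 3, the block sizes (in nonincreasing order) are [3, 1, 1, 1].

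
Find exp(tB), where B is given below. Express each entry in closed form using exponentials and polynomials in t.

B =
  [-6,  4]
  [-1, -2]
e^{tB} =
  [-2*t*exp(-4*t) + exp(-4*t), 4*t*exp(-4*t)]
  [-t*exp(-4*t), 2*t*exp(-4*t) + exp(-4*t)]

Strategy: write B = P · J · P⁻¹ where J is a Jordan canonical form, so e^{tB} = P · e^{tJ} · P⁻¹, and e^{tJ} can be computed block-by-block.

B has Jordan form
J =
  [-4,  1]
  [ 0, -4]
(up to reordering of blocks).

Per-block formulas:
  For a 2×2 Jordan block J_2(-4): exp(t · J_2(-4)) = e^(-4t)·(I + t·N), where N is the 2×2 nilpotent shift.

After assembling e^{tJ} and conjugating by P, we get:

e^{tB} =
  [-2*t*exp(-4*t) + exp(-4*t), 4*t*exp(-4*t)]
  [-t*exp(-4*t), 2*t*exp(-4*t) + exp(-4*t)]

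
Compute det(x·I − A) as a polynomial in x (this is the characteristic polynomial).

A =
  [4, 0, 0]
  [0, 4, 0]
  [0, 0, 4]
x^3 - 12*x^2 + 48*x - 64

Expanding det(x·I − A) (e.g. by cofactor expansion or by noting that A is similar to its Jordan form J, which has the same characteristic polynomial as A) gives
  χ_A(x) = x^3 - 12*x^2 + 48*x - 64
which factors as (x - 4)^3. The eigenvalues (with algebraic multiplicities) are λ = 4 with multiplicity 3.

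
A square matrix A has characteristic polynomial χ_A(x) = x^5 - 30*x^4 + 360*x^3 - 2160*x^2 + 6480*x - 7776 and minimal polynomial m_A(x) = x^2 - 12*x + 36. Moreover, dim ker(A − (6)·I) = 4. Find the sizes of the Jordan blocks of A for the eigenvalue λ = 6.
Block sizes for λ = 6: [2, 1, 1, 1]

Step 1 — from the characteristic polynomial, algebraic multiplicity of λ = 6 is 5. From dim ker(A − (6)·I) = 4, there are exactly 4 Jordan blocks for λ = 6.
Step 2 — from the minimal polynomial, the factor (x − 6)^2 tells us the largest block for λ = 6 has size 2.
Step 3 — with total size 5, 4 blocks, and largest block 2, the block sizes (in nonincreasing order) are [2, 1, 1, 1].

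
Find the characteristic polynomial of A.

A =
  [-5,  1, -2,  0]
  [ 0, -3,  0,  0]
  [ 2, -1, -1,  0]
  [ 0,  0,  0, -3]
x^4 + 12*x^3 + 54*x^2 + 108*x + 81

Expanding det(x·I − A) (e.g. by cofactor expansion or by noting that A is similar to its Jordan form J, which has the same characteristic polynomial as A) gives
  χ_A(x) = x^4 + 12*x^3 + 54*x^2 + 108*x + 81
which factors as (x + 3)^4. The eigenvalues (with algebraic multiplicities) are λ = -3 with multiplicity 4.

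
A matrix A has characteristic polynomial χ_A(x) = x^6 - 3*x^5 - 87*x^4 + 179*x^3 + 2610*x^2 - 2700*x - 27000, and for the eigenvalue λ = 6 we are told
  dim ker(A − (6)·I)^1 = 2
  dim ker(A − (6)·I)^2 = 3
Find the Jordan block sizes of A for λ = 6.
Block sizes for λ = 6: [2, 1]

From the dimensions of kernels of powers, the number of Jordan blocks of size at least j is d_j − d_{j−1} where d_j = dim ker(N^j) (with d_0 = 0). Computing the differences gives [2, 1].
The number of blocks of size exactly k is (#blocks of size ≥ k) − (#blocks of size ≥ k + 1), so the partition is: 1 block(s) of size 1, 1 block(s) of size 2.
In nonincreasing order the block sizes are [2, 1].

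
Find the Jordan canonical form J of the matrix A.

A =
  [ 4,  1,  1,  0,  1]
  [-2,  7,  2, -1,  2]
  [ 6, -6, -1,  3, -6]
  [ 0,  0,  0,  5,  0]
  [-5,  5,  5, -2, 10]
J_2(5) ⊕ J_2(5) ⊕ J_1(5)

The characteristic polynomial is
  det(x·I − A) = x^5 - 25*x^4 + 250*x^3 - 1250*x^2 + 3125*x - 3125 = (x - 5)^5

Eigenvalues and multiplicities (the geometric multiplicity of λ is n − rank(A − λI), which equals the number of Jordan blocks for λ):
  λ = 5: algebraic multiplicity = 5, geometric multiplicity = 3

Determining the block sizes for each eigenvalue:
  λ = 5: with am = 5 and gm = 3, the partition is not yet determined (e.g. several partitions of 5 into 3 parts exist). Let N = A − (5)·I. Computing rank(N^1) = 2, rank(N^2) = 0; the number of blocks of size ≥ j is rank(N^{j−1}) − rank(N^j), giving [3, 2]. So we have 2 block(s) of size 2, 1 block(s) of size 1 → block sizes [2, 2, 1]

Assembling the blocks gives a Jordan form
J =
  [5, 1, 0, 0, 0]
  [0, 5, 0, 0, 0]
  [0, 0, 5, 1, 0]
  [0, 0, 0, 5, 0]
  [0, 0, 0, 0, 5]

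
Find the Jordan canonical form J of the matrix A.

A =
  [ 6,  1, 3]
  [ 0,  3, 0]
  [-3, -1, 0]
J_2(3) ⊕ J_1(3)

The characteristic polynomial is
  det(x·I − A) = x^3 - 9*x^2 + 27*x - 27 = (x - 3)^3

Eigenvalues and multiplicities (the geometric multiplicity of λ is n − rank(A − λI), which equals the number of Jordan blocks for λ):
  λ = 3: algebraic multiplicity = 3, geometric multiplicity = 2

Determining the block sizes for each eigenvalue:
  λ = 3: 2 blocks summing to 3 forces exactly one block of size 2 and the rest size 1 → block sizes [2, 1]

Assembling the blocks gives a Jordan form
J =
  [3, 1, 0]
  [0, 3, 0]
  [0, 0, 3]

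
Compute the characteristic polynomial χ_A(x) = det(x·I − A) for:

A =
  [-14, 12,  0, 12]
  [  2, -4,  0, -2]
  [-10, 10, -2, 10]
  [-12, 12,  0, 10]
x^4 + 10*x^3 + 36*x^2 + 56*x + 32

Expanding det(x·I − A) (e.g. by cofactor expansion or by noting that A is similar to its Jordan form J, which has the same characteristic polynomial as A) gives
  χ_A(x) = x^4 + 10*x^3 + 36*x^2 + 56*x + 32
which factors as (x + 2)^3*(x + 4). The eigenvalues (with algebraic multiplicities) are λ = -4 with multiplicity 1, λ = -2 with multiplicity 3.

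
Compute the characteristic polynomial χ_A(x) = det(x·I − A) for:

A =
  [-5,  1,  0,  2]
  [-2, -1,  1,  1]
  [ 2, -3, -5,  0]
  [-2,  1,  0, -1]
x^4 + 12*x^3 + 54*x^2 + 108*x + 81

Expanding det(x·I − A) (e.g. by cofactor expansion or by noting that A is similar to its Jordan form J, which has the same characteristic polynomial as A) gives
  χ_A(x) = x^4 + 12*x^3 + 54*x^2 + 108*x + 81
which factors as (x + 3)^4. The eigenvalues (with algebraic multiplicities) are λ = -3 with multiplicity 4.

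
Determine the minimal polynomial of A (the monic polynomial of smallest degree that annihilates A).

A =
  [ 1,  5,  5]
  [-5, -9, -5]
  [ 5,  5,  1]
x^2 + 3*x - 4

The characteristic polynomial is χ_A(x) = (x - 1)*(x + 4)^2, so the eigenvalues are known. The minimal polynomial is
  m_A(x) = Π_λ (x − λ)^{k_λ}
where k_λ is the size of the *largest* Jordan block for λ (equivalently, the smallest k with (A − λI)^k v = 0 for every generalised eigenvector v of λ).

  λ = -4: largest Jordan block has size 1, contributing (x + 4)
  λ = 1: largest Jordan block has size 1, contributing (x − 1)

So m_A(x) = (x - 1)*(x + 4) = x^2 + 3*x - 4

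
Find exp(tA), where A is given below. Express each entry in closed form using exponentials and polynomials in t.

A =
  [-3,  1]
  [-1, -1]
e^{tA} =
  [-t*exp(-2*t) + exp(-2*t), t*exp(-2*t)]
  [-t*exp(-2*t), t*exp(-2*t) + exp(-2*t)]

Strategy: write A = P · J · P⁻¹ where J is a Jordan canonical form, so e^{tA} = P · e^{tJ} · P⁻¹, and e^{tJ} can be computed block-by-block.

A has Jordan form
J =
  [-2,  1]
  [ 0, -2]
(up to reordering of blocks).

Per-block formulas:
  For a 2×2 Jordan block J_2(-2): exp(t · J_2(-2)) = e^(-2t)·(I + t·N), where N is the 2×2 nilpotent shift.

After assembling e^{tJ} and conjugating by P, we get:

e^{tA} =
  [-t*exp(-2*t) + exp(-2*t), t*exp(-2*t)]
  [-t*exp(-2*t), t*exp(-2*t) + exp(-2*t)]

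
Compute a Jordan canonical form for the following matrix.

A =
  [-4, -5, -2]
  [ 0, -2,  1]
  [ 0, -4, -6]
J_3(-4)

The characteristic polynomial is
  det(x·I − A) = x^3 + 12*x^2 + 48*x + 64 = (x + 4)^3

Eigenvalues and multiplicities (the geometric multiplicity of λ is n − rank(A − λI), which equals the number of Jordan blocks for λ):
  λ = -4: algebraic multiplicity = 3, geometric multiplicity = 1

Determining the block sizes for each eigenvalue:
  λ = -4: one block (gm = 1), so the single block has size am = 3 → block sizes [3]

Assembling the blocks gives a Jordan form
J =
  [-4,  1,  0]
  [ 0, -4,  1]
  [ 0,  0, -4]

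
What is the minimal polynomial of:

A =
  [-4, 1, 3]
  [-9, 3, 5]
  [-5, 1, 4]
x^3 - 3*x^2 + 3*x - 1

The characteristic polynomial is χ_A(x) = (x - 1)^3, so the eigenvalues are known. The minimal polynomial is
  m_A(x) = Π_λ (x − λ)^{k_λ}
where k_λ is the size of the *largest* Jordan block for λ (equivalently, the smallest k with (A − λI)^k v = 0 for every generalised eigenvector v of λ).

  λ = 1: largest Jordan block has size 3, contributing (x − 1)^3

So m_A(x) = (x - 1)^3 = x^3 - 3*x^2 + 3*x - 1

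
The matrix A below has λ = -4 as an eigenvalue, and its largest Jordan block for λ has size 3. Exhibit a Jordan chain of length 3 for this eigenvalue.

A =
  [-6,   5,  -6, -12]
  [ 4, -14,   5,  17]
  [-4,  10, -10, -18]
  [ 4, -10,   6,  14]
A Jordan chain for λ = -4 of length 3:
v_1 = (1, -2, 2, -2)ᵀ
v_2 = (-6, 5, -6, 6)ᵀ
v_3 = (0, 0, 1, 0)ᵀ

Let N = A − (-4)·I. We want v_3 with N^3 v_3 = 0 but N^2 v_3 ≠ 0; then v_{j-1} := N · v_j for j = 3, …, 2.

Pick v_3 = (0, 0, 1, 0)ᵀ.
Then v_2 = N · v_3 = (-6, 5, -6, 6)ᵀ.
Then v_1 = N · v_2 = (1, -2, 2, -2)ᵀ.

Sanity check: (A − (-4)·I) v_1 = (0, 0, 0, 0)ᵀ = 0. ✓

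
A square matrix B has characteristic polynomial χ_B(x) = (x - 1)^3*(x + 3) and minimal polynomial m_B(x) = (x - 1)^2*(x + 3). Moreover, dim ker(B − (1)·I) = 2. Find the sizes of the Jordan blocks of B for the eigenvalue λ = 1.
Block sizes for λ = 1: [2, 1]

Step 1 — from the characteristic polynomial, algebraic multiplicity of λ = 1 is 3. From dim ker(B − (1)·I) = 2, there are exactly 2 Jordan blocks for λ = 1.
Step 2 — from the minimal polynomial, the factor (x − 1)^2 tells us the largest block for λ = 1 has size 2.
Step 3 — with total size 3, 2 blocks, and largest block 2, the block sizes (in nonincreasing order) are [2, 1].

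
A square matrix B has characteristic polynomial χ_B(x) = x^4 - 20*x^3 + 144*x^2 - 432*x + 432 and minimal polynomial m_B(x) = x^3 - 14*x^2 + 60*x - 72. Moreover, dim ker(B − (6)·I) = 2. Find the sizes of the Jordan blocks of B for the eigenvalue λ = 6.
Block sizes for λ = 6: [2, 1]

Step 1 — from the characteristic polynomial, algebraic multiplicity of λ = 6 is 3. From dim ker(B − (6)·I) = 2, there are exactly 2 Jordan blocks for λ = 6.
Step 2 — from the minimal polynomial, the factor (x − 6)^2 tells us the largest block for λ = 6 has size 2.
Step 3 — with total size 3, 2 blocks, and largest block 2, the block sizes (in nonincreasing order) are [2, 1].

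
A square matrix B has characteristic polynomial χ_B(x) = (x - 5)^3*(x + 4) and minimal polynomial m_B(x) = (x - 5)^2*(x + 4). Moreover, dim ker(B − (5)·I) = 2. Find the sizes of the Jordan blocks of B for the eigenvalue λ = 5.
Block sizes for λ = 5: [2, 1]

Step 1 — from the characteristic polynomial, algebraic multiplicity of λ = 5 is 3. From dim ker(B − (5)·I) = 2, there are exactly 2 Jordan blocks for λ = 5.
Step 2 — from the minimal polynomial, the factor (x − 5)^2 tells us the largest block for λ = 5 has size 2.
Step 3 — with total size 3, 2 blocks, and largest block 2, the block sizes (in nonincreasing order) are [2, 1].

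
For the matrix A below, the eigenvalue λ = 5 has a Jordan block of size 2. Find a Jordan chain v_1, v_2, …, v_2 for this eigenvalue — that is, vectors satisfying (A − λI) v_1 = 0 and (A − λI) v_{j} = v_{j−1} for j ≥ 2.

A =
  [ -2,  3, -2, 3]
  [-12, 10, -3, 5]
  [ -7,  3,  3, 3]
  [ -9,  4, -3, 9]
A Jordan chain for λ = 5 of length 2:
v_1 = (-7, -12, -7, -9)ᵀ
v_2 = (1, 0, 0, 0)ᵀ

Let N = A − (5)·I. We want v_2 with N^2 v_2 = 0 but N^1 v_2 ≠ 0; then v_{j-1} := N · v_j for j = 2, …, 2.

Pick v_2 = (1, 0, 0, 0)ᵀ.
Then v_1 = N · v_2 = (-7, -12, -7, -9)ᵀ.

Sanity check: (A − (5)·I) v_1 = (0, 0, 0, 0)ᵀ = 0. ✓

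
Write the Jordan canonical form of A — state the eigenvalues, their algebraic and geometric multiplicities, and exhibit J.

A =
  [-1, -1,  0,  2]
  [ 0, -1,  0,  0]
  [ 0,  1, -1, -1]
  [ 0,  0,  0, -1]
J_2(-1) ⊕ J_2(-1)

The characteristic polynomial is
  det(x·I − A) = x^4 + 4*x^3 + 6*x^2 + 4*x + 1 = (x + 1)^4

Eigenvalues and multiplicities (the geometric multiplicity of λ is n − rank(A − λI), which equals the number of Jordan blocks for λ):
  λ = -1: algebraic multiplicity = 4, geometric multiplicity = 2

Determining the block sizes for each eigenvalue:
  λ = -1: with am = 4 and gm = 2, the partition is not yet determined (e.g. several partitions of 4 into 2 parts exist). Let N = A − (-1)·I. Computing rank(N^1) = 2, rank(N^2) = 0; the number of blocks of size ≥ j is rank(N^{j−1}) − rank(N^j), giving [2, 2]. So we have 2 block(s) of size 2 → block sizes [2, 2]

Assembling the blocks gives a Jordan form
J =
  [-1,  1,  0,  0]
  [ 0, -1,  0,  0]
  [ 0,  0, -1,  1]
  [ 0,  0,  0, -1]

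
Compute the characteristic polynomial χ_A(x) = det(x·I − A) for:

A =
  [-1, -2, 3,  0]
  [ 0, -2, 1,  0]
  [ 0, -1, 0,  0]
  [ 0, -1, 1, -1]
x^4 + 4*x^3 + 6*x^2 + 4*x + 1

Expanding det(x·I − A) (e.g. by cofactor expansion or by noting that A is similar to its Jordan form J, which has the same characteristic polynomial as A) gives
  χ_A(x) = x^4 + 4*x^3 + 6*x^2 + 4*x + 1
which factors as (x + 1)^4. The eigenvalues (with algebraic multiplicities) are λ = -1 with multiplicity 4.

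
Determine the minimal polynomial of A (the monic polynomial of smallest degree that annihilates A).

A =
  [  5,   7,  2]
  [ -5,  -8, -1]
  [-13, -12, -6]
x^3 + 9*x^2 + 27*x + 27

The characteristic polynomial is χ_A(x) = (x + 3)^3, so the eigenvalues are known. The minimal polynomial is
  m_A(x) = Π_λ (x − λ)^{k_λ}
where k_λ is the size of the *largest* Jordan block for λ (equivalently, the smallest k with (A − λI)^k v = 0 for every generalised eigenvector v of λ).

  λ = -3: largest Jordan block has size 3, contributing (x + 3)^3

So m_A(x) = (x + 3)^3 = x^3 + 9*x^2 + 27*x + 27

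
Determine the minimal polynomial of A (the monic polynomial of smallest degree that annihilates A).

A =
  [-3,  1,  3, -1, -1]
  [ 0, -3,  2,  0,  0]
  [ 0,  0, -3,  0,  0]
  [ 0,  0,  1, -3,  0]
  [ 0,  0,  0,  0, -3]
x^3 + 9*x^2 + 27*x + 27

The characteristic polynomial is χ_A(x) = (x + 3)^5, so the eigenvalues are known. The minimal polynomial is
  m_A(x) = Π_λ (x − λ)^{k_λ}
where k_λ is the size of the *largest* Jordan block for λ (equivalently, the smallest k with (A − λI)^k v = 0 for every generalised eigenvector v of λ).

  λ = -3: largest Jordan block has size 3, contributing (x + 3)^3

So m_A(x) = (x + 3)^3 = x^3 + 9*x^2 + 27*x + 27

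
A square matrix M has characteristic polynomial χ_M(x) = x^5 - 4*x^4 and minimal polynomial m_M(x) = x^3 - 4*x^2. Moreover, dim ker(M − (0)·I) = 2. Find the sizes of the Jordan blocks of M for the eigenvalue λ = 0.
Block sizes for λ = 0: [2, 2]

Step 1 — from the characteristic polynomial, algebraic multiplicity of λ = 0 is 4. From dim ker(M − (0)·I) = 2, there are exactly 2 Jordan blocks for λ = 0.
Step 2 — from the minimal polynomial, the factor (x − 0)^2 tells us the largest block for λ = 0 has size 2.
Step 3 — with total size 4, 2 blocks, and largest block 2, the block sizes (in nonincreasing order) are [2, 2].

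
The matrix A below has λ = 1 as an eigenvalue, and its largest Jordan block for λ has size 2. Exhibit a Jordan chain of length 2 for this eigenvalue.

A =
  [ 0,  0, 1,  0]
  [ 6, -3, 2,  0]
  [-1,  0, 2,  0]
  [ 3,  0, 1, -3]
A Jordan chain for λ = 1 of length 2:
v_1 = (1, 2, 1, 1)ᵀ
v_2 = (0, 0, 1, 0)ᵀ

Let N = A − (1)·I. We want v_2 with N^2 v_2 = 0 but N^1 v_2 ≠ 0; then v_{j-1} := N · v_j for j = 2, …, 2.

Pick v_2 = (0, 0, 1, 0)ᵀ.
Then v_1 = N · v_2 = (1, 2, 1, 1)ᵀ.

Sanity check: (A − (1)·I) v_1 = (0, 0, 0, 0)ᵀ = 0. ✓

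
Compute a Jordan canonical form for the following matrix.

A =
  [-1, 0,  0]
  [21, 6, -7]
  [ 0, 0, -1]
J_1(-1) ⊕ J_1(-1) ⊕ J_1(6)

The characteristic polynomial is
  det(x·I − A) = x^3 - 4*x^2 - 11*x - 6 = (x - 6)*(x + 1)^2

Eigenvalues and multiplicities (the geometric multiplicity of λ is n − rank(A − λI), which equals the number of Jordan blocks for λ):
  λ = -1: algebraic multiplicity = 2, geometric multiplicity = 2
  λ = 6: algebraic multiplicity = 1, geometric multiplicity = 1

Determining the block sizes for each eigenvalue:
  λ = -1: gm = am = 2, so every block has size 1 → block sizes [1, 1]
  λ = 6: one block (gm = 1), so the single block has size am = 1 → block sizes [1]

Assembling the blocks gives a Jordan form
J =
  [-1,  0, 0]
  [ 0, -1, 0]
  [ 0,  0, 6]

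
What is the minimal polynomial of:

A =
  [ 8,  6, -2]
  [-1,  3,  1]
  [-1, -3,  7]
x^2 - 12*x + 36

The characteristic polynomial is χ_A(x) = (x - 6)^3, so the eigenvalues are known. The minimal polynomial is
  m_A(x) = Π_λ (x − λ)^{k_λ}
where k_λ is the size of the *largest* Jordan block for λ (equivalently, the smallest k with (A − λI)^k v = 0 for every generalised eigenvector v of λ).

  λ = 6: largest Jordan block has size 2, contributing (x − 6)^2

So m_A(x) = (x - 6)^2 = x^2 - 12*x + 36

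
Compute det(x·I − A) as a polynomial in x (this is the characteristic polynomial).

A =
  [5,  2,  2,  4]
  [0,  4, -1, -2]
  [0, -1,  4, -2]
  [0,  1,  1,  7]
x^4 - 20*x^3 + 150*x^2 - 500*x + 625

Expanding det(x·I − A) (e.g. by cofactor expansion or by noting that A is similar to its Jordan form J, which has the same characteristic polynomial as A) gives
  χ_A(x) = x^4 - 20*x^3 + 150*x^2 - 500*x + 625
which factors as (x - 5)^4. The eigenvalues (with algebraic multiplicities) are λ = 5 with multiplicity 4.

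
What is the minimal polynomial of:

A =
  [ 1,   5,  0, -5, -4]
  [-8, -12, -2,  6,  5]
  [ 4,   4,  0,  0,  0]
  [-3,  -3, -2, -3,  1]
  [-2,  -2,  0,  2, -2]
x^4 + 12*x^3 + 52*x^2 + 96*x + 64

The characteristic polynomial is χ_A(x) = (x + 2)^2*(x + 4)^3, so the eigenvalues are known. The minimal polynomial is
  m_A(x) = Π_λ (x − λ)^{k_λ}
where k_λ is the size of the *largest* Jordan block for λ (equivalently, the smallest k with (A − λI)^k v = 0 for every generalised eigenvector v of λ).

  λ = -4: largest Jordan block has size 2, contributing (x + 4)^2
  λ = -2: largest Jordan block has size 2, contributing (x + 2)^2

So m_A(x) = (x + 2)^2*(x + 4)^2 = x^4 + 12*x^3 + 52*x^2 + 96*x + 64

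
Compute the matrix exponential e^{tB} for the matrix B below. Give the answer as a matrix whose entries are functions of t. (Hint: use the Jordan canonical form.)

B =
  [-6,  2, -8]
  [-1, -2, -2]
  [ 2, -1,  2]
e^{tB} =
  [-t^2*exp(-2*t) - 4*t*exp(-2*t) + exp(-2*t), 2*t*exp(-2*t), -2*t^2*exp(-2*t) - 8*t*exp(-2*t)]
  [-t*exp(-2*t), exp(-2*t), -2*t*exp(-2*t)]
  [t^2*exp(-2*t)/2 + 2*t*exp(-2*t), -t*exp(-2*t), t^2*exp(-2*t) + 4*t*exp(-2*t) + exp(-2*t)]

Strategy: write B = P · J · P⁻¹ where J is a Jordan canonical form, so e^{tB} = P · e^{tJ} · P⁻¹, and e^{tJ} can be computed block-by-block.

B has Jordan form
J =
  [-2,  1,  0]
  [ 0, -2,  1]
  [ 0,  0, -2]
(up to reordering of blocks).

Per-block formulas:
  For a 3×3 Jordan block J_3(-2): exp(t · J_3(-2)) = e^(-2t)·(I + t·N + (t^2/2)·N^2), where N is the 3×3 nilpotent shift.

After assembling e^{tJ} and conjugating by P, we get:

e^{tB} =
  [-t^2*exp(-2*t) - 4*t*exp(-2*t) + exp(-2*t), 2*t*exp(-2*t), -2*t^2*exp(-2*t) - 8*t*exp(-2*t)]
  [-t*exp(-2*t), exp(-2*t), -2*t*exp(-2*t)]
  [t^2*exp(-2*t)/2 + 2*t*exp(-2*t), -t*exp(-2*t), t^2*exp(-2*t) + 4*t*exp(-2*t) + exp(-2*t)]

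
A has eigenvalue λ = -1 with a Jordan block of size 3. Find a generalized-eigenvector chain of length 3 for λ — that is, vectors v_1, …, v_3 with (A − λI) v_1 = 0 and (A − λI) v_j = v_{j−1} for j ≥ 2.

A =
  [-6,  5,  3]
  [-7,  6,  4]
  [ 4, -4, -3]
A Jordan chain for λ = -1 of length 3:
v_1 = (2, 2, 0)ᵀ
v_2 = (-5, -7, 4)ᵀ
v_3 = (1, 0, 0)ᵀ

Let N = A − (-1)·I. We want v_3 with N^3 v_3 = 0 but N^2 v_3 ≠ 0; then v_{j-1} := N · v_j for j = 3, …, 2.

Pick v_3 = (1, 0, 0)ᵀ.
Then v_2 = N · v_3 = (-5, -7, 4)ᵀ.
Then v_1 = N · v_2 = (2, 2, 0)ᵀ.

Sanity check: (A − (-1)·I) v_1 = (0, 0, 0)ᵀ = 0. ✓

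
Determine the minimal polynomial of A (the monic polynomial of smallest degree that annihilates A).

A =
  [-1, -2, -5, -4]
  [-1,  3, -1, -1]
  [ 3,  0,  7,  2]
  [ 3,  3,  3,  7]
x^2 - 8*x + 16

The characteristic polynomial is χ_A(x) = (x - 4)^4, so the eigenvalues are known. The minimal polynomial is
  m_A(x) = Π_λ (x − λ)^{k_λ}
where k_λ is the size of the *largest* Jordan block for λ (equivalently, the smallest k with (A − λI)^k v = 0 for every generalised eigenvector v of λ).

  λ = 4: largest Jordan block has size 2, contributing (x − 4)^2

So m_A(x) = (x - 4)^2 = x^2 - 8*x + 16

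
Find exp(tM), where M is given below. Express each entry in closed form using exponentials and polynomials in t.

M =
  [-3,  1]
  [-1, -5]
e^{tM} =
  [t*exp(-4*t) + exp(-4*t), t*exp(-4*t)]
  [-t*exp(-4*t), -t*exp(-4*t) + exp(-4*t)]

Strategy: write M = P · J · P⁻¹ where J is a Jordan canonical form, so e^{tM} = P · e^{tJ} · P⁻¹, and e^{tJ} can be computed block-by-block.

M has Jordan form
J =
  [-4,  1]
  [ 0, -4]
(up to reordering of blocks).

Per-block formulas:
  For a 2×2 Jordan block J_2(-4): exp(t · J_2(-4)) = e^(-4t)·(I + t·N), where N is the 2×2 nilpotent shift.

After assembling e^{tJ} and conjugating by P, we get:

e^{tM} =
  [t*exp(-4*t) + exp(-4*t), t*exp(-4*t)]
  [-t*exp(-4*t), -t*exp(-4*t) + exp(-4*t)]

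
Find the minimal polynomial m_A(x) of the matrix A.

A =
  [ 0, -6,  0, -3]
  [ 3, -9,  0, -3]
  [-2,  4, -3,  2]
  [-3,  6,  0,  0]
x^2 + 6*x + 9

The characteristic polynomial is χ_A(x) = (x + 3)^4, so the eigenvalues are known. The minimal polynomial is
  m_A(x) = Π_λ (x − λ)^{k_λ}
where k_λ is the size of the *largest* Jordan block for λ (equivalently, the smallest k with (A − λI)^k v = 0 for every generalised eigenvector v of λ).

  λ = -3: largest Jordan block has size 2, contributing (x + 3)^2

So m_A(x) = (x + 3)^2 = x^2 + 6*x + 9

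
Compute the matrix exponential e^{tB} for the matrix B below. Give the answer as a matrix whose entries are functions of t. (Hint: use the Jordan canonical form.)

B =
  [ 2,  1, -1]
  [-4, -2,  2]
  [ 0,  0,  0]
e^{tB} =
  [2*t + 1, t, -t]
  [-4*t, 1 - 2*t, 2*t]
  [0, 0, 1]

Strategy: write B = P · J · P⁻¹ where J is a Jordan canonical form, so e^{tB} = P · e^{tJ} · P⁻¹, and e^{tJ} can be computed block-by-block.

B has Jordan form
J =
  [0, 1, 0]
  [0, 0, 0]
  [0, 0, 0]
(up to reordering of blocks).

Per-block formulas:
  For a 2×2 Jordan block J_2(0): exp(t · J_2(0)) = e^(0t)·(I + t·N), where N is the 2×2 nilpotent shift.
  For a 1×1 block at λ = 0: exp(t · [0]) = [e^(0t)].

After assembling e^{tJ} and conjugating by P, we get:

e^{tB} =
  [2*t + 1, t, -t]
  [-4*t, 1 - 2*t, 2*t]
  [0, 0, 1]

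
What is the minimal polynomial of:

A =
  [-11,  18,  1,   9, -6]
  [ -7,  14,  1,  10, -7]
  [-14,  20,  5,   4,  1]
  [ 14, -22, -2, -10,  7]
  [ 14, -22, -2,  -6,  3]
x^5 - x^4 - 29*x^3 + 45*x^2 + 216*x - 432

The characteristic polynomial is χ_A(x) = (x - 3)^3*(x + 4)^2, so the eigenvalues are known. The minimal polynomial is
  m_A(x) = Π_λ (x − λ)^{k_λ}
where k_λ is the size of the *largest* Jordan block for λ (equivalently, the smallest k with (A − λI)^k v = 0 for every generalised eigenvector v of λ).

  λ = -4: largest Jordan block has size 2, contributing (x + 4)^2
  λ = 3: largest Jordan block has size 3, contributing (x − 3)^3

So m_A(x) = (x - 3)^3*(x + 4)^2 = x^5 - x^4 - 29*x^3 + 45*x^2 + 216*x - 432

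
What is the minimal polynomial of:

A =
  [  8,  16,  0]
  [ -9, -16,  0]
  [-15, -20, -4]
x^2 + 8*x + 16

The characteristic polynomial is χ_A(x) = (x + 4)^3, so the eigenvalues are known. The minimal polynomial is
  m_A(x) = Π_λ (x − λ)^{k_λ}
where k_λ is the size of the *largest* Jordan block for λ (equivalently, the smallest k with (A − λI)^k v = 0 for every generalised eigenvector v of λ).

  λ = -4: largest Jordan block has size 2, contributing (x + 4)^2

So m_A(x) = (x + 4)^2 = x^2 + 8*x + 16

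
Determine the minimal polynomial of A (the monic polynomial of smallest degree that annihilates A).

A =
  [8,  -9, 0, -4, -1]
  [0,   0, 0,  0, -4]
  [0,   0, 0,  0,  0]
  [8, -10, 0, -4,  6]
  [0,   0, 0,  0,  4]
x^3 - 4*x^2

The characteristic polynomial is χ_A(x) = x^3*(x - 4)^2, so the eigenvalues are known. The minimal polynomial is
  m_A(x) = Π_λ (x − λ)^{k_λ}
where k_λ is the size of the *largest* Jordan block for λ (equivalently, the smallest k with (A − λI)^k v = 0 for every generalised eigenvector v of λ).

  λ = 0: largest Jordan block has size 2, contributing (x − 0)^2
  λ = 4: largest Jordan block has size 1, contributing (x − 4)

So m_A(x) = x^2*(x - 4) = x^3 - 4*x^2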